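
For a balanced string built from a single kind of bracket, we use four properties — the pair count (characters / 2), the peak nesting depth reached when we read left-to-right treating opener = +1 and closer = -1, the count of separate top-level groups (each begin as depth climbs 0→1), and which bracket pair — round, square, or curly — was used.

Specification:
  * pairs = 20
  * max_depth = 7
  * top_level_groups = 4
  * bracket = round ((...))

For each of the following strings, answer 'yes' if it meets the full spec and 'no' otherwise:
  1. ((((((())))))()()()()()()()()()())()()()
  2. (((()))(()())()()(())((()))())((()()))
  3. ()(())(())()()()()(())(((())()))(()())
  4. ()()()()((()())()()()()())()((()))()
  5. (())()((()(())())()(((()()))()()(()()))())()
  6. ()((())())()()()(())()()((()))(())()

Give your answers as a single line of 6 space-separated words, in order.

Answer: yes no no no no no

Derivation:
String 1 '((((((())))))()()()()()()()()()())()()()': depth seq [1 2 3 4 5 6 7 6 5 4 3 2 1 2 1 2 1 2 1 2 1 2 1 2 1 2 1 2 1 2 1 2 1 0 1 0 1 0 1 0]
  -> pairs=20 depth=7 groups=4 -> yes
String 2 '(((()))(()())()()(())((()))())((()()))': depth seq [1 2 3 4 3 2 1 2 3 2 3 2 1 2 1 2 1 2 3 2 1 2 3 4 3 2 1 2 1 0 1 2 3 2 3 2 1 0]
  -> pairs=19 depth=4 groups=2 -> no
String 3 '()(())(())()()()()(())(((())()))(()())': depth seq [1 0 1 2 1 0 1 2 1 0 1 0 1 0 1 0 1 0 1 2 1 0 1 2 3 4 3 2 3 2 1 0 1 2 1 2 1 0]
  -> pairs=19 depth=4 groups=10 -> no
String 4 '()()()()((()())()()()()())()((()))()': depth seq [1 0 1 0 1 0 1 0 1 2 3 2 3 2 1 2 1 2 1 2 1 2 1 2 1 0 1 0 1 2 3 2 1 0 1 0]
  -> pairs=18 depth=3 groups=8 -> no
String 5 '(())()((()(())())()(((()()))()()(()()))())()': depth seq [1 2 1 0 1 0 1 2 3 2 3 4 3 2 3 2 1 2 1 2 3 4 5 4 5 4 3 2 3 2 3 2 3 4 3 4 3 2 1 2 1 0 1 0]
  -> pairs=22 depth=5 groups=4 -> no
String 6 '()((())())()()()(())()()((()))(())()': depth seq [1 0 1 2 3 2 1 2 1 0 1 0 1 0 1 0 1 2 1 0 1 0 1 0 1 2 3 2 1 0 1 2 1 0 1 0]
  -> pairs=18 depth=3 groups=11 -> no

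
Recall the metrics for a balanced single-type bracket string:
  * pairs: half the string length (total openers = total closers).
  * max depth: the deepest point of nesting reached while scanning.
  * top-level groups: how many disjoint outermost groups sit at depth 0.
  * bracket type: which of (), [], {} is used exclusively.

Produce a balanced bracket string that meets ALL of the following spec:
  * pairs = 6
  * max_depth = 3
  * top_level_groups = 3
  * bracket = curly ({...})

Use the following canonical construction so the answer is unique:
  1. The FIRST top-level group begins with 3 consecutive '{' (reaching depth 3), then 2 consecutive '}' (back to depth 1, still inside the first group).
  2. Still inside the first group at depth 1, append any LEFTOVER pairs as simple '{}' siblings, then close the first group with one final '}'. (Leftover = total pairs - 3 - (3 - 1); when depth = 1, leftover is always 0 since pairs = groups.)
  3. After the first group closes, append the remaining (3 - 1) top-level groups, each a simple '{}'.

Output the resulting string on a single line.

Spec: pairs=6 depth=3 groups=3
Leftover pairs = 6 - 3 - (3-1) = 1
First group: deep chain of depth 3 + 1 sibling pairs
Remaining 2 groups: simple '{}' each

Answer: {{{}}{}}{}{}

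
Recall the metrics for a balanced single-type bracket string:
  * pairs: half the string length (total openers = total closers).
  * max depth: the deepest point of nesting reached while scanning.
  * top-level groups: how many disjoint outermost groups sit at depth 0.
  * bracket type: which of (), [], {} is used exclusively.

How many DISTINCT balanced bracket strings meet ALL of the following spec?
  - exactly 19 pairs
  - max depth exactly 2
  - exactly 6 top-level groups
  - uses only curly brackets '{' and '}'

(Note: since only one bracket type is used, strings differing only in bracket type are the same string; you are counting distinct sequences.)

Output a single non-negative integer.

Answer: 8568

Derivation:
Spec: pairs=19 depth=2 groups=6
Count(depth <= 2) = 8568
Count(depth <= 1) = 0
Count(depth == 2) = 8568 - 0 = 8568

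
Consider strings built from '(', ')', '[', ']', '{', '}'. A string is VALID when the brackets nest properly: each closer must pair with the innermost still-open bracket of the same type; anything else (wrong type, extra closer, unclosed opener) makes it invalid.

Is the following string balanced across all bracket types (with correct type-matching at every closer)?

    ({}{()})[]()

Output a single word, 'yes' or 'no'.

Answer: yes

Derivation:
pos 0: push '('; stack = (
pos 1: push '{'; stack = ({
pos 2: '}' matches '{'; pop; stack = (
pos 3: push '{'; stack = ({
pos 4: push '('; stack = ({(
pos 5: ')' matches '('; pop; stack = ({
pos 6: '}' matches '{'; pop; stack = (
pos 7: ')' matches '('; pop; stack = (empty)
pos 8: push '['; stack = [
pos 9: ']' matches '['; pop; stack = (empty)
pos 10: push '('; stack = (
pos 11: ')' matches '('; pop; stack = (empty)
end: stack empty → VALID
Verdict: properly nested → yes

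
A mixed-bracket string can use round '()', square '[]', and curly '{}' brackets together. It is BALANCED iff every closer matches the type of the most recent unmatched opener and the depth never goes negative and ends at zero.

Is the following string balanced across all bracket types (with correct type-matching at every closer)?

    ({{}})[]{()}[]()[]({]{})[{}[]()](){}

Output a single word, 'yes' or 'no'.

Answer: no

Derivation:
pos 0: push '('; stack = (
pos 1: push '{'; stack = ({
pos 2: push '{'; stack = ({{
pos 3: '}' matches '{'; pop; stack = ({
pos 4: '}' matches '{'; pop; stack = (
pos 5: ')' matches '('; pop; stack = (empty)
pos 6: push '['; stack = [
pos 7: ']' matches '['; pop; stack = (empty)
pos 8: push '{'; stack = {
pos 9: push '('; stack = {(
pos 10: ')' matches '('; pop; stack = {
pos 11: '}' matches '{'; pop; stack = (empty)
pos 12: push '['; stack = [
pos 13: ']' matches '['; pop; stack = (empty)
pos 14: push '('; stack = (
pos 15: ')' matches '('; pop; stack = (empty)
pos 16: push '['; stack = [
pos 17: ']' matches '['; pop; stack = (empty)
pos 18: push '('; stack = (
pos 19: push '{'; stack = ({
pos 20: saw closer ']' but top of stack is '{' (expected '}') → INVALID
Verdict: type mismatch at position 20: ']' closes '{' → no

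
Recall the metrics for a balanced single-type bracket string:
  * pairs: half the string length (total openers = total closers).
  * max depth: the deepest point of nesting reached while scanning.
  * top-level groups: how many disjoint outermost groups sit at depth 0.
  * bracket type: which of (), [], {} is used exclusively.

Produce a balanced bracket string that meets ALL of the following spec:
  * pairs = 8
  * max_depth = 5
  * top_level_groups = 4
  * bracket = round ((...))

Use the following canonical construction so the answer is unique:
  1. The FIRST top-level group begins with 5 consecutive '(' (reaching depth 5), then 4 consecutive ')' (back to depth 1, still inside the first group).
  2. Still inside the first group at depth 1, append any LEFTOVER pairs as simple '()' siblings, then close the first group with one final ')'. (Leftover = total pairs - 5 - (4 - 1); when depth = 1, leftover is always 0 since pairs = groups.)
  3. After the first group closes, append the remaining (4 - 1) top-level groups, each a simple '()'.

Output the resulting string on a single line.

Answer: ((((()))))()()()

Derivation:
Spec: pairs=8 depth=5 groups=4
Leftover pairs = 8 - 5 - (4-1) = 0
First group: deep chain of depth 5 + 0 sibling pairs
Remaining 3 groups: simple '()' each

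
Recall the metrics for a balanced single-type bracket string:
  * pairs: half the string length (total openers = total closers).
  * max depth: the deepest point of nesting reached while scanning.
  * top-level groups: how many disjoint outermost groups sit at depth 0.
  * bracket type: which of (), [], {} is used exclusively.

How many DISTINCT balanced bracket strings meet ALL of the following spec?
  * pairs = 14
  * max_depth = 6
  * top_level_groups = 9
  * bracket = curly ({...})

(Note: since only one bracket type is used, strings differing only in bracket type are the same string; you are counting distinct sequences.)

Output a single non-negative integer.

Answer: 9

Derivation:
Spec: pairs=14 depth=6 groups=9
Count(depth <= 6) = 5508
Count(depth <= 5) = 5499
Count(depth == 6) = 5508 - 5499 = 9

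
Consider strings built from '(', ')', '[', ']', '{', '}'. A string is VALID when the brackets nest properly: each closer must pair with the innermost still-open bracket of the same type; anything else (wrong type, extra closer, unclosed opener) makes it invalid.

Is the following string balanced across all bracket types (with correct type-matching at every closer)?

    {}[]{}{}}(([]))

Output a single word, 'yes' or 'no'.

pos 0: push '{'; stack = {
pos 1: '}' matches '{'; pop; stack = (empty)
pos 2: push '['; stack = [
pos 3: ']' matches '['; pop; stack = (empty)
pos 4: push '{'; stack = {
pos 5: '}' matches '{'; pop; stack = (empty)
pos 6: push '{'; stack = {
pos 7: '}' matches '{'; pop; stack = (empty)
pos 8: saw closer '}' but stack is empty → INVALID
Verdict: unmatched closer '}' at position 8 → no

Answer: no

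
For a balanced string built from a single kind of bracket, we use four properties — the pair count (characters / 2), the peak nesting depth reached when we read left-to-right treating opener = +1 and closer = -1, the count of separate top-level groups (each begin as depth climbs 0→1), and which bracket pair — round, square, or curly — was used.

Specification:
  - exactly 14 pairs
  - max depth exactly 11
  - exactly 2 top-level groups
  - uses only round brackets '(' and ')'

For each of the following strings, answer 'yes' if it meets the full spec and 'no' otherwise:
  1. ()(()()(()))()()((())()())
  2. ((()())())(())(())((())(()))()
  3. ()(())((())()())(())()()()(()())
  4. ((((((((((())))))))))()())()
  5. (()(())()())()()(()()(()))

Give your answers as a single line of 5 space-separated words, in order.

Answer: no no no yes no

Derivation:
String 1 '()(()()(()))()()((())()())': depth seq [1 0 1 2 1 2 1 2 3 2 1 0 1 0 1 0 1 2 3 2 1 2 1 2 1 0]
  -> pairs=13 depth=3 groups=5 -> no
String 2 '((()())())(())(())((())(()))()': depth seq [1 2 3 2 3 2 1 2 1 0 1 2 1 0 1 2 1 0 1 2 3 2 1 2 3 2 1 0 1 0]
  -> pairs=15 depth=3 groups=5 -> no
String 3 '()(())((())()())(())()()()(()())': depth seq [1 0 1 2 1 0 1 2 3 2 1 2 1 2 1 0 1 2 1 0 1 0 1 0 1 0 1 2 1 2 1 0]
  -> pairs=16 depth=3 groups=8 -> no
String 4 '((((((((((())))))))))()())()': depth seq [1 2 3 4 5 6 7 8 9 10 11 10 9 8 7 6 5 4 3 2 1 2 1 2 1 0 1 0]
  -> pairs=14 depth=11 groups=2 -> yes
String 5 '(()(())()())()()(()()(()))': depth seq [1 2 1 2 3 2 1 2 1 2 1 0 1 0 1 0 1 2 1 2 1 2 3 2 1 0]
  -> pairs=13 depth=3 groups=4 -> no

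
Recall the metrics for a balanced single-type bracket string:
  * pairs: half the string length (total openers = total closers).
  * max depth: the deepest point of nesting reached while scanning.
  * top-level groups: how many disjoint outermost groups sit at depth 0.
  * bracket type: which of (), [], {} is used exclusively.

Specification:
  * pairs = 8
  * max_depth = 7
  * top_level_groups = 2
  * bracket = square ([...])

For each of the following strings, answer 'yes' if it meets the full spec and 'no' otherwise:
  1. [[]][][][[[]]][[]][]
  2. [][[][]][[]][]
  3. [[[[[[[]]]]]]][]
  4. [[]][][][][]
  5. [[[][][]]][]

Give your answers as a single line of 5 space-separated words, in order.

Answer: no no yes no no

Derivation:
String 1 '[[]][][][[[]]][[]][]': depth seq [1 2 1 0 1 0 1 0 1 2 3 2 1 0 1 2 1 0 1 0]
  -> pairs=10 depth=3 groups=6 -> no
String 2 '[][[][]][[]][]': depth seq [1 0 1 2 1 2 1 0 1 2 1 0 1 0]
  -> pairs=7 depth=2 groups=4 -> no
String 3 '[[[[[[[]]]]]]][]': depth seq [1 2 3 4 5 6 7 6 5 4 3 2 1 0 1 0]
  -> pairs=8 depth=7 groups=2 -> yes
String 4 '[[]][][][][]': depth seq [1 2 1 0 1 0 1 0 1 0 1 0]
  -> pairs=6 depth=2 groups=5 -> no
String 5 '[[[][][]]][]': depth seq [1 2 3 2 3 2 3 2 1 0 1 0]
  -> pairs=6 depth=3 groups=2 -> no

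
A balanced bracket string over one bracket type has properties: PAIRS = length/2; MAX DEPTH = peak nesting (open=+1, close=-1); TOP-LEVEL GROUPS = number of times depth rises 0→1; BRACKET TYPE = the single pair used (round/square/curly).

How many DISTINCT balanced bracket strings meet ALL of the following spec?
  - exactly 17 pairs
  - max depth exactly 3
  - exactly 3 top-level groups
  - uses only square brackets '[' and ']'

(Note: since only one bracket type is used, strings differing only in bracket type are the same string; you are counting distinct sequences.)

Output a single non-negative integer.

Answer: 343944

Derivation:
Spec: pairs=17 depth=3 groups=3
Count(depth <= 3) = 344064
Count(depth <= 2) = 120
Count(depth == 3) = 344064 - 120 = 343944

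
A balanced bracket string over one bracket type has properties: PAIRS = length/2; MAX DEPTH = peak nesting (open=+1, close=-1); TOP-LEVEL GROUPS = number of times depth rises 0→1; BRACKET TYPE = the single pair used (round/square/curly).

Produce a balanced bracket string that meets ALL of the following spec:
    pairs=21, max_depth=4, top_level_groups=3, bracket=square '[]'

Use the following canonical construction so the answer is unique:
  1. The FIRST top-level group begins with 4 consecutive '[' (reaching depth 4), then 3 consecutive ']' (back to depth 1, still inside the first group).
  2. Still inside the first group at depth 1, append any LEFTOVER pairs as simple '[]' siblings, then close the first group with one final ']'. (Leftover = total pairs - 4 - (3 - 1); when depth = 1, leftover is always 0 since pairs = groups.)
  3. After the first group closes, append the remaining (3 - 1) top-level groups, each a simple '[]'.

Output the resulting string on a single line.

Answer: [[[[]]][][][][][][][][][][][][][][][]][][]

Derivation:
Spec: pairs=21 depth=4 groups=3
Leftover pairs = 21 - 4 - (3-1) = 15
First group: deep chain of depth 4 + 15 sibling pairs
Remaining 2 groups: simple '[]' each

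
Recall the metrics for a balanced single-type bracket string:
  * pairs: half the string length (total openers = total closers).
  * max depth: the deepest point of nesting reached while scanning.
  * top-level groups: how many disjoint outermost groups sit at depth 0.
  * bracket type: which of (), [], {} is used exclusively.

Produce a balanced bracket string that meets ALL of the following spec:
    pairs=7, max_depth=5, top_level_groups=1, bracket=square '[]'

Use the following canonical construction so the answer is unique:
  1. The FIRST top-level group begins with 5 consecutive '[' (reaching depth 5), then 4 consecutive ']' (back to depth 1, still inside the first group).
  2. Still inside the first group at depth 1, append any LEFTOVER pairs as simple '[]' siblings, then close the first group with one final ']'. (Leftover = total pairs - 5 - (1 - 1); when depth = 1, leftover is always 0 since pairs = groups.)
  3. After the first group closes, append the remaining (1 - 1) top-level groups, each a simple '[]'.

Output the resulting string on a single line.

Answer: [[[[[]]]][][]]

Derivation:
Spec: pairs=7 depth=5 groups=1
Leftover pairs = 7 - 5 - (1-1) = 2
First group: deep chain of depth 5 + 2 sibling pairs
Remaining 0 groups: simple '[]' each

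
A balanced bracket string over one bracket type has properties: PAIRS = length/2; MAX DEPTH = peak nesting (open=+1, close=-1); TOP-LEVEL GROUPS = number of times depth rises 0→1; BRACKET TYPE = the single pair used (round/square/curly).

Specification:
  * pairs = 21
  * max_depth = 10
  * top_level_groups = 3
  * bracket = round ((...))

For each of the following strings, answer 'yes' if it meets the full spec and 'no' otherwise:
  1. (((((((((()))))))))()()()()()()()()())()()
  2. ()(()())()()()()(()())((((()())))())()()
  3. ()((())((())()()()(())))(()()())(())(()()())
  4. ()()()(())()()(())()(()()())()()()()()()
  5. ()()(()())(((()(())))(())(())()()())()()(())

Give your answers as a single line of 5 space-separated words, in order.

String 1 '(((((((((()))))))))()()()()()()()()())()()': depth seq [1 2 3 4 5 6 7 8 9 10 9 8 7 6 5 4 3 2 1 2 1 2 1 2 1 2 1 2 1 2 1 2 1 2 1 2 1 0 1 0 1 0]
  -> pairs=21 depth=10 groups=3 -> yes
String 2 '()(()())()()()()(()())((((()())))())()()': depth seq [1 0 1 2 1 2 1 0 1 0 1 0 1 0 1 0 1 2 1 2 1 0 1 2 3 4 5 4 5 4 3 2 1 2 1 0 1 0 1 0]
  -> pairs=20 depth=5 groups=10 -> no
String 3 '()((())((())()()()(())))(()()())(())(()()())': depth seq [1 0 1 2 3 2 1 2 3 4 3 2 3 2 3 2 3 2 3 4 3 2 1 0 1 2 1 2 1 2 1 0 1 2 1 0 1 2 1 2 1 2 1 0]
  -> pairs=22 depth=4 groups=5 -> no
String 4 '()()()(())()()(())()(()()())()()()()()()': depth seq [1 0 1 0 1 0 1 2 1 0 1 0 1 0 1 2 1 0 1 0 1 2 1 2 1 2 1 0 1 0 1 0 1 0 1 0 1 0 1 0]
  -> pairs=20 depth=2 groups=15 -> no
String 5 '()()(()())(((()(())))(())(())()()())()()(())': depth seq [1 0 1 0 1 2 1 2 1 0 1 2 3 4 3 4 5 4 3 2 1 2 3 2 1 2 3 2 1 2 1 2 1 2 1 0 1 0 1 0 1 2 1 0]
  -> pairs=22 depth=5 groups=7 -> no

Answer: yes no no no no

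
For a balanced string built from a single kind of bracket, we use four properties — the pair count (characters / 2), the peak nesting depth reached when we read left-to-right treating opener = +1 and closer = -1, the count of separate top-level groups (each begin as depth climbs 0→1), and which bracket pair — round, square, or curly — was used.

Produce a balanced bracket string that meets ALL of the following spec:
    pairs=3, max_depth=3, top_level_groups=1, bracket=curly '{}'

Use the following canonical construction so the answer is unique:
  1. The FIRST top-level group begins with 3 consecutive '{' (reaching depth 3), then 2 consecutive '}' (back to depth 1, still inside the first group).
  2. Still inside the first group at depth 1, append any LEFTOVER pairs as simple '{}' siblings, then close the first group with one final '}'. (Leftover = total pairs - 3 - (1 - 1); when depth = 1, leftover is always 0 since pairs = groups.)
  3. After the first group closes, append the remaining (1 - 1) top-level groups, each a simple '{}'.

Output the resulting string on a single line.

Answer: {{{}}}

Derivation:
Spec: pairs=3 depth=3 groups=1
Leftover pairs = 3 - 3 - (1-1) = 0
First group: deep chain of depth 3 + 0 sibling pairs
Remaining 0 groups: simple '{}' each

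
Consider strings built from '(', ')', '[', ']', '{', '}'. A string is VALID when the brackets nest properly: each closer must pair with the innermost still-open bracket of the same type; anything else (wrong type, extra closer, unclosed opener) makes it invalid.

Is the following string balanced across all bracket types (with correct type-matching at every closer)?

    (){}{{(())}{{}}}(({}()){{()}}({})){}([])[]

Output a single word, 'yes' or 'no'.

Answer: yes

Derivation:
pos 0: push '('; stack = (
pos 1: ')' matches '('; pop; stack = (empty)
pos 2: push '{'; stack = {
pos 3: '}' matches '{'; pop; stack = (empty)
pos 4: push '{'; stack = {
pos 5: push '{'; stack = {{
pos 6: push '('; stack = {{(
pos 7: push '('; stack = {{((
pos 8: ')' matches '('; pop; stack = {{(
pos 9: ')' matches '('; pop; stack = {{
pos 10: '}' matches '{'; pop; stack = {
pos 11: push '{'; stack = {{
pos 12: push '{'; stack = {{{
pos 13: '}' matches '{'; pop; stack = {{
pos 14: '}' matches '{'; pop; stack = {
pos 15: '}' matches '{'; pop; stack = (empty)
pos 16: push '('; stack = (
pos 17: push '('; stack = ((
pos 18: push '{'; stack = (({
pos 19: '}' matches '{'; pop; stack = ((
pos 20: push '('; stack = (((
pos 21: ')' matches '('; pop; stack = ((
pos 22: ')' matches '('; pop; stack = (
pos 23: push '{'; stack = ({
pos 24: push '{'; stack = ({{
pos 25: push '('; stack = ({{(
pos 26: ')' matches '('; pop; stack = ({{
pos 27: '}' matches '{'; pop; stack = ({
pos 28: '}' matches '{'; pop; stack = (
pos 29: push '('; stack = ((
pos 30: push '{'; stack = (({
pos 31: '}' matches '{'; pop; stack = ((
pos 32: ')' matches '('; pop; stack = (
pos 33: ')' matches '('; pop; stack = (empty)
pos 34: push '{'; stack = {
pos 35: '}' matches '{'; pop; stack = (empty)
pos 36: push '('; stack = (
pos 37: push '['; stack = ([
pos 38: ']' matches '['; pop; stack = (
pos 39: ')' matches '('; pop; stack = (empty)
pos 40: push '['; stack = [
pos 41: ']' matches '['; pop; stack = (empty)
end: stack empty → VALID
Verdict: properly nested → yes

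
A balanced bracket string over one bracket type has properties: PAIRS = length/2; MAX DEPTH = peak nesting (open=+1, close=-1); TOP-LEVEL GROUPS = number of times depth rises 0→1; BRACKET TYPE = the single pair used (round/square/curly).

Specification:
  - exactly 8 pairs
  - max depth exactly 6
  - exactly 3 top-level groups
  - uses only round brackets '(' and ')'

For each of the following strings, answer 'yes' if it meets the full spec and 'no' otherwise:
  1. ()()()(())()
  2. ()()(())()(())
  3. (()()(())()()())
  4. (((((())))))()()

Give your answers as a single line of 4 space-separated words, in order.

String 1 '()()()(())()': depth seq [1 0 1 0 1 0 1 2 1 0 1 0]
  -> pairs=6 depth=2 groups=5 -> no
String 2 '()()(())()(())': depth seq [1 0 1 0 1 2 1 0 1 0 1 2 1 0]
  -> pairs=7 depth=2 groups=5 -> no
String 3 '(()()(())()()())': depth seq [1 2 1 2 1 2 3 2 1 2 1 2 1 2 1 0]
  -> pairs=8 depth=3 groups=1 -> no
String 4 '(((((())))))()()': depth seq [1 2 3 4 5 6 5 4 3 2 1 0 1 0 1 0]
  -> pairs=8 depth=6 groups=3 -> yes

Answer: no no no yes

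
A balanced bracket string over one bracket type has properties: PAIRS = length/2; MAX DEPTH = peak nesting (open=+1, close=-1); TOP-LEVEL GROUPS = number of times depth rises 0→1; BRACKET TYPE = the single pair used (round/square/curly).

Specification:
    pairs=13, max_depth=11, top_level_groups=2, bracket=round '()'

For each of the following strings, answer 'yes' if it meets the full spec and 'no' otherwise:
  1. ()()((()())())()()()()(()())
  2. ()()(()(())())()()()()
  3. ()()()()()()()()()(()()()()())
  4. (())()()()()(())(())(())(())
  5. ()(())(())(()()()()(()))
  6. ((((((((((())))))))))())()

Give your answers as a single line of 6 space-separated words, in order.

String 1 '()()((()())())()()()()(()())': depth seq [1 0 1 0 1 2 3 2 3 2 1 2 1 0 1 0 1 0 1 0 1 0 1 2 1 2 1 0]
  -> pairs=14 depth=3 groups=8 -> no
String 2 '()()(()(())())()()()()': depth seq [1 0 1 0 1 2 1 2 3 2 1 2 1 0 1 0 1 0 1 0 1 0]
  -> pairs=11 depth=3 groups=7 -> no
String 3 '()()()()()()()()()(()()()()())': depth seq [1 0 1 0 1 0 1 0 1 0 1 0 1 0 1 0 1 0 1 2 1 2 1 2 1 2 1 2 1 0]
  -> pairs=15 depth=2 groups=10 -> no
String 4 '(())()()()()(())(())(())(())': depth seq [1 2 1 0 1 0 1 0 1 0 1 0 1 2 1 0 1 2 1 0 1 2 1 0 1 2 1 0]
  -> pairs=14 depth=2 groups=9 -> no
String 5 '()(())(())(()()()()(()))': depth seq [1 0 1 2 1 0 1 2 1 0 1 2 1 2 1 2 1 2 1 2 3 2 1 0]
  -> pairs=12 depth=3 groups=4 -> no
String 6 '((((((((((())))))))))())()': depth seq [1 2 3 4 5 6 7 8 9 10 11 10 9 8 7 6 5 4 3 2 1 2 1 0 1 0]
  -> pairs=13 depth=11 groups=2 -> yes

Answer: no no no no no yes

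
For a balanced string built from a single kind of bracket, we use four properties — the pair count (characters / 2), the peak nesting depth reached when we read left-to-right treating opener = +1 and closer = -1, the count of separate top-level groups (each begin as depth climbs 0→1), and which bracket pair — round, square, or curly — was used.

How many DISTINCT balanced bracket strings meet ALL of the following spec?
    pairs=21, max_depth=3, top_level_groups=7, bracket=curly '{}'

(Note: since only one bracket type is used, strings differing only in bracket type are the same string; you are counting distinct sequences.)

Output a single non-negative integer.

Spec: pairs=21 depth=3 groups=7
Count(depth <= 3) = 27230464
Count(depth <= 2) = 38760
Count(depth == 3) = 27230464 - 38760 = 27191704

Answer: 27191704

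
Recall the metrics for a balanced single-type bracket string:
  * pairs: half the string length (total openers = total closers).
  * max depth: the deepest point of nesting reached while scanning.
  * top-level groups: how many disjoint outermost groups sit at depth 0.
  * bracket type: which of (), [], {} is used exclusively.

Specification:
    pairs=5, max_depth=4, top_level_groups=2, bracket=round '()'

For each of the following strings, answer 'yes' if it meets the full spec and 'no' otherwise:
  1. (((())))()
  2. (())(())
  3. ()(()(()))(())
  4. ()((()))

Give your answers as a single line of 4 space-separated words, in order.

String 1 '(((())))()': depth seq [1 2 3 4 3 2 1 0 1 0]
  -> pairs=5 depth=4 groups=2 -> yes
String 2 '(())(())': depth seq [1 2 1 0 1 2 1 0]
  -> pairs=4 depth=2 groups=2 -> no
String 3 '()(()(()))(())': depth seq [1 0 1 2 1 2 3 2 1 0 1 2 1 0]
  -> pairs=7 depth=3 groups=3 -> no
String 4 '()((()))': depth seq [1 0 1 2 3 2 1 0]
  -> pairs=4 depth=3 groups=2 -> no

Answer: yes no no no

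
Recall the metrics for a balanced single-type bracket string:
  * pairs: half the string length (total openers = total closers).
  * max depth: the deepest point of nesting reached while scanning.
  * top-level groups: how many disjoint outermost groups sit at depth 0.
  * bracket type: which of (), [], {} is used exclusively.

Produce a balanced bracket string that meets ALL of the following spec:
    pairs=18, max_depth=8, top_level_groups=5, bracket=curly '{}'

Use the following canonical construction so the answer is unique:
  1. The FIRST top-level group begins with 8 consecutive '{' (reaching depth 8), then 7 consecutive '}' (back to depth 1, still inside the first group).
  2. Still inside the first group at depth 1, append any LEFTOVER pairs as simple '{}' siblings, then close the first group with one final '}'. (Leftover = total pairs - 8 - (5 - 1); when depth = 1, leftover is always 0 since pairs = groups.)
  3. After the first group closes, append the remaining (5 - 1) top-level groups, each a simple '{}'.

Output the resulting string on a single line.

Answer: {{{{{{{{}}}}}}}{}{}{}{}{}{}}{}{}{}{}

Derivation:
Spec: pairs=18 depth=8 groups=5
Leftover pairs = 18 - 8 - (5-1) = 6
First group: deep chain of depth 8 + 6 sibling pairs
Remaining 4 groups: simple '{}' each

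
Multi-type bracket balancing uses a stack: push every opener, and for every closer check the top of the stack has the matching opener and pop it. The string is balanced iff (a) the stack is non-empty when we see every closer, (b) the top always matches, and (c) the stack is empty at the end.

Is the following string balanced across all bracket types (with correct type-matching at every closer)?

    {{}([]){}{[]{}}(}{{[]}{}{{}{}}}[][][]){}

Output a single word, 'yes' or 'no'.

Answer: no

Derivation:
pos 0: push '{'; stack = {
pos 1: push '{'; stack = {{
pos 2: '}' matches '{'; pop; stack = {
pos 3: push '('; stack = {(
pos 4: push '['; stack = {([
pos 5: ']' matches '['; pop; stack = {(
pos 6: ')' matches '('; pop; stack = {
pos 7: push '{'; stack = {{
pos 8: '}' matches '{'; pop; stack = {
pos 9: push '{'; stack = {{
pos 10: push '['; stack = {{[
pos 11: ']' matches '['; pop; stack = {{
pos 12: push '{'; stack = {{{
pos 13: '}' matches '{'; pop; stack = {{
pos 14: '}' matches '{'; pop; stack = {
pos 15: push '('; stack = {(
pos 16: saw closer '}' but top of stack is '(' (expected ')') → INVALID
Verdict: type mismatch at position 16: '}' closes '(' → no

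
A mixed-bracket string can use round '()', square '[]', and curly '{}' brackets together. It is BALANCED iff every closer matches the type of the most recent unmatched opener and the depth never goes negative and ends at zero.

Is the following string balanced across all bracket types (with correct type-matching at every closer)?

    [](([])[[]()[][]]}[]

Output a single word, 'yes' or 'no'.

pos 0: push '['; stack = [
pos 1: ']' matches '['; pop; stack = (empty)
pos 2: push '('; stack = (
pos 3: push '('; stack = ((
pos 4: push '['; stack = (([
pos 5: ']' matches '['; pop; stack = ((
pos 6: ')' matches '('; pop; stack = (
pos 7: push '['; stack = ([
pos 8: push '['; stack = ([[
pos 9: ']' matches '['; pop; stack = ([
pos 10: push '('; stack = ([(
pos 11: ')' matches '('; pop; stack = ([
pos 12: push '['; stack = ([[
pos 13: ']' matches '['; pop; stack = ([
pos 14: push '['; stack = ([[
pos 15: ']' matches '['; pop; stack = ([
pos 16: ']' matches '['; pop; stack = (
pos 17: saw closer '}' but top of stack is '(' (expected ')') → INVALID
Verdict: type mismatch at position 17: '}' closes '(' → no

Answer: no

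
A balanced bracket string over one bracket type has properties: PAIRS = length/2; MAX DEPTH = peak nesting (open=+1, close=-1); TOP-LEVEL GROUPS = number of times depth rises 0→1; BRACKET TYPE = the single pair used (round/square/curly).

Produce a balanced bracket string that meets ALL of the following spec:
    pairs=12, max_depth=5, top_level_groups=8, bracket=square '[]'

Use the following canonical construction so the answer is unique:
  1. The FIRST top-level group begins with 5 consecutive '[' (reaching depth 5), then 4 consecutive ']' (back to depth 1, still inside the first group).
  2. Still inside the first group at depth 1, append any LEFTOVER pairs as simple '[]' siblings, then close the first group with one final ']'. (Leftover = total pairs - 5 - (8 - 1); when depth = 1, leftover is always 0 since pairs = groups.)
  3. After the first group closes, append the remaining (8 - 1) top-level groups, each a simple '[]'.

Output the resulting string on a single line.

Spec: pairs=12 depth=5 groups=8
Leftover pairs = 12 - 5 - (8-1) = 0
First group: deep chain of depth 5 + 0 sibling pairs
Remaining 7 groups: simple '[]' each

Answer: [[[[[]]]]][][][][][][][]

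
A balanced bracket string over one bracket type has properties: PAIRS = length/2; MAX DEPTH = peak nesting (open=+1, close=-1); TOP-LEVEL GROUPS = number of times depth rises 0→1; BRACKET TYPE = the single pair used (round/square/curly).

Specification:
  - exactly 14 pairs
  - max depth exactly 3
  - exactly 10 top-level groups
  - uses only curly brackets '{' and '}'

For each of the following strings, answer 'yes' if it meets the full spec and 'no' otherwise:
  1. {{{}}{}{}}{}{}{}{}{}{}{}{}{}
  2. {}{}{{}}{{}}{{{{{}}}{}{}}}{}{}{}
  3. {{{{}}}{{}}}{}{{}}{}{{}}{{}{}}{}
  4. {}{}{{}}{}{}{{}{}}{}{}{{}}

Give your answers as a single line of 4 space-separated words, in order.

Answer: yes no no no

Derivation:
String 1 '{{{}}{}{}}{}{}{}{}{}{}{}{}{}': depth seq [1 2 3 2 1 2 1 2 1 0 1 0 1 0 1 0 1 0 1 0 1 0 1 0 1 0 1 0]
  -> pairs=14 depth=3 groups=10 -> yes
String 2 '{}{}{{}}{{}}{{{{{}}}{}{}}}{}{}{}': depth seq [1 0 1 0 1 2 1 0 1 2 1 0 1 2 3 4 5 4 3 2 3 2 3 2 1 0 1 0 1 0 1 0]
  -> pairs=16 depth=5 groups=8 -> no
String 3 '{{{{}}}{{}}}{}{{}}{}{{}}{{}{}}{}': depth seq [1 2 3 4 3 2 1 2 3 2 1 0 1 0 1 2 1 0 1 0 1 2 1 0 1 2 1 2 1 0 1 0]
  -> pairs=16 depth=4 groups=7 -> no
String 4 '{}{}{{}}{}{}{{}{}}{}{}{{}}': depth seq [1 0 1 0 1 2 1 0 1 0 1 0 1 2 1 2 1 0 1 0 1 0 1 2 1 0]
  -> pairs=13 depth=2 groups=9 -> no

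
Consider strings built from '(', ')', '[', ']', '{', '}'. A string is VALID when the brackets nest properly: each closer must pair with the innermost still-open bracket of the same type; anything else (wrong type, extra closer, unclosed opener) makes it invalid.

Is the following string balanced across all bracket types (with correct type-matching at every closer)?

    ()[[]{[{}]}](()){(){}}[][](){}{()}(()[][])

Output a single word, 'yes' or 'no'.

pos 0: push '('; stack = (
pos 1: ')' matches '('; pop; stack = (empty)
pos 2: push '['; stack = [
pos 3: push '['; stack = [[
pos 4: ']' matches '['; pop; stack = [
pos 5: push '{'; stack = [{
pos 6: push '['; stack = [{[
pos 7: push '{'; stack = [{[{
pos 8: '}' matches '{'; pop; stack = [{[
pos 9: ']' matches '['; pop; stack = [{
pos 10: '}' matches '{'; pop; stack = [
pos 11: ']' matches '['; pop; stack = (empty)
pos 12: push '('; stack = (
pos 13: push '('; stack = ((
pos 14: ')' matches '('; pop; stack = (
pos 15: ')' matches '('; pop; stack = (empty)
pos 16: push '{'; stack = {
pos 17: push '('; stack = {(
pos 18: ')' matches '('; pop; stack = {
pos 19: push '{'; stack = {{
pos 20: '}' matches '{'; pop; stack = {
pos 21: '}' matches '{'; pop; stack = (empty)
pos 22: push '['; stack = [
pos 23: ']' matches '['; pop; stack = (empty)
pos 24: push '['; stack = [
pos 25: ']' matches '['; pop; stack = (empty)
pos 26: push '('; stack = (
pos 27: ')' matches '('; pop; stack = (empty)
pos 28: push '{'; stack = {
pos 29: '}' matches '{'; pop; stack = (empty)
pos 30: push '{'; stack = {
pos 31: push '('; stack = {(
pos 32: ')' matches '('; pop; stack = {
pos 33: '}' matches '{'; pop; stack = (empty)
pos 34: push '('; stack = (
pos 35: push '('; stack = ((
pos 36: ')' matches '('; pop; stack = (
pos 37: push '['; stack = ([
pos 38: ']' matches '['; pop; stack = (
pos 39: push '['; stack = ([
pos 40: ']' matches '['; pop; stack = (
pos 41: ')' matches '('; pop; stack = (empty)
end: stack empty → VALID
Verdict: properly nested → yes

Answer: yes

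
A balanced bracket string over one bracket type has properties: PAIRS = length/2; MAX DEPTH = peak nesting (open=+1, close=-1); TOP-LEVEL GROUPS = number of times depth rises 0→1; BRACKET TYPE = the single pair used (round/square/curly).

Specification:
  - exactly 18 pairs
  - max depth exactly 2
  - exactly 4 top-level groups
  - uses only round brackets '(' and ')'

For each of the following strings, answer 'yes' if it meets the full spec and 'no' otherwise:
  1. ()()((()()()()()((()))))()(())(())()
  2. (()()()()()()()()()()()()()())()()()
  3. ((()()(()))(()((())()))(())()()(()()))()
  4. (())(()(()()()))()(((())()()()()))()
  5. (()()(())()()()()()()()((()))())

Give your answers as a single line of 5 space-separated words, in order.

Answer: no yes no no no

Derivation:
String 1 '()()((()()()()()((()))))()(())(())()': depth seq [1 0 1 0 1 2 3 2 3 2 3 2 3 2 3 2 3 4 5 4 3 2 1 0 1 0 1 2 1 0 1 2 1 0 1 0]
  -> pairs=18 depth=5 groups=7 -> no
String 2 '(()()()()()()()()()()()()()())()()()': depth seq [1 2 1 2 1 2 1 2 1 2 1 2 1 2 1 2 1 2 1 2 1 2 1 2 1 2 1 2 1 0 1 0 1 0 1 0]
  -> pairs=18 depth=2 groups=4 -> yes
String 3 '((()()(()))(()((())()))(())()()(()()))()': depth seq [1 2 3 2 3 2 3 4 3 2 1 2 3 2 3 4 5 4 3 4 3 2 1 2 3 2 1 2 1 2 1 2 3 2 3 2 1 0 1 0]
  -> pairs=20 depth=5 groups=2 -> no
String 4 '(())(()(()()()))()(((())()()()()))()': depth seq [1 2 1 0 1 2 1 2 3 2 3 2 3 2 1 0 1 0 1 2 3 4 3 2 3 2 3 2 3 2 3 2 1 0 1 0]
  -> pairs=18 depth=4 groups=5 -> no
String 5 '(()()(())()()()()()()()((()))())': depth seq [1 2 1 2 1 2 3 2 1 2 1 2 1 2 1 2 1 2 1 2 1 2 1 2 3 4 3 2 1 2 1 0]
  -> pairs=16 depth=4 groups=1 -> no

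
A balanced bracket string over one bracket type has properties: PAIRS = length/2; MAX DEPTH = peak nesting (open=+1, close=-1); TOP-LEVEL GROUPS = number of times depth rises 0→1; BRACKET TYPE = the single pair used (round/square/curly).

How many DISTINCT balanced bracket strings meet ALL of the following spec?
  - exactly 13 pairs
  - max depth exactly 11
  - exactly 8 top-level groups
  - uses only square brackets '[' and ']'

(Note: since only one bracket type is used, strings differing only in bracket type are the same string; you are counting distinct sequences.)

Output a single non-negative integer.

Answer: 0

Derivation:
Spec: pairs=13 depth=11 groups=8
Count(depth <= 11) = 3808
Count(depth <= 10) = 3808
Count(depth == 11) = 3808 - 3808 = 0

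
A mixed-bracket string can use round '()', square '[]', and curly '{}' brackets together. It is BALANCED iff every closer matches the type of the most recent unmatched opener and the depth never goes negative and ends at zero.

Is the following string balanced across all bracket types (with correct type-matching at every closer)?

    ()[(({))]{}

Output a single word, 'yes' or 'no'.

pos 0: push '('; stack = (
pos 1: ')' matches '('; pop; stack = (empty)
pos 2: push '['; stack = [
pos 3: push '('; stack = [(
pos 4: push '('; stack = [((
pos 5: push '{'; stack = [(({
pos 6: saw closer ')' but top of stack is '{' (expected '}') → INVALID
Verdict: type mismatch at position 6: ')' closes '{' → no

Answer: no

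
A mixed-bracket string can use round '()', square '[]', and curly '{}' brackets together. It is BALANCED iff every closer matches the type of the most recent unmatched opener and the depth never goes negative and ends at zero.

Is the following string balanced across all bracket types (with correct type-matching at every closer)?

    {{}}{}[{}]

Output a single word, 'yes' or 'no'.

pos 0: push '{'; stack = {
pos 1: push '{'; stack = {{
pos 2: '}' matches '{'; pop; stack = {
pos 3: '}' matches '{'; pop; stack = (empty)
pos 4: push '{'; stack = {
pos 5: '}' matches '{'; pop; stack = (empty)
pos 6: push '['; stack = [
pos 7: push '{'; stack = [{
pos 8: '}' matches '{'; pop; stack = [
pos 9: ']' matches '['; pop; stack = (empty)
end: stack empty → VALID
Verdict: properly nested → yes

Answer: yes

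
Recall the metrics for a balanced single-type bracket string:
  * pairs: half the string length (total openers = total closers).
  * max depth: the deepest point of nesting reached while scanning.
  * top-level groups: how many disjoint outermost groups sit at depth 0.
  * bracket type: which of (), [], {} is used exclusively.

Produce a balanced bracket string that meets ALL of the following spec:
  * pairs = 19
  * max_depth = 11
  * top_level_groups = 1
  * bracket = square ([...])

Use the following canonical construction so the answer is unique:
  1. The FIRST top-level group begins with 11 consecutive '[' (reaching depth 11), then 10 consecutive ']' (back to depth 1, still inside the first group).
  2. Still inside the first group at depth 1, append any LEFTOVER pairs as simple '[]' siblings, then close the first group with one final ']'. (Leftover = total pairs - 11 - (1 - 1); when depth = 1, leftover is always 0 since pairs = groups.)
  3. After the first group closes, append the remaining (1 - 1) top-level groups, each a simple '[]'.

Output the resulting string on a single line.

Spec: pairs=19 depth=11 groups=1
Leftover pairs = 19 - 11 - (1-1) = 8
First group: deep chain of depth 11 + 8 sibling pairs
Remaining 0 groups: simple '[]' each

Answer: [[[[[[[[[[[]]]]]]]]]][][][][][][][][]]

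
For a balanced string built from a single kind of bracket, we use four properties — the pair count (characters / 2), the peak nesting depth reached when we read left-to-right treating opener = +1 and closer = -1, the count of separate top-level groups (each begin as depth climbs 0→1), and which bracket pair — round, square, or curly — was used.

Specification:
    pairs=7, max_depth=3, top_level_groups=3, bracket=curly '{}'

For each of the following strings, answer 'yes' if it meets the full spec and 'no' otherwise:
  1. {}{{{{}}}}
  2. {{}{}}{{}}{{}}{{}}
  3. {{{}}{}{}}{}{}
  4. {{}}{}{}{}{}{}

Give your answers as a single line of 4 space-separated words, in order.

Answer: no no yes no

Derivation:
String 1 '{}{{{{}}}}': depth seq [1 0 1 2 3 4 3 2 1 0]
  -> pairs=5 depth=4 groups=2 -> no
String 2 '{{}{}}{{}}{{}}{{}}': depth seq [1 2 1 2 1 0 1 2 1 0 1 2 1 0 1 2 1 0]
  -> pairs=9 depth=2 groups=4 -> no
String 3 '{{{}}{}{}}{}{}': depth seq [1 2 3 2 1 2 1 2 1 0 1 0 1 0]
  -> pairs=7 depth=3 groups=3 -> yes
String 4 '{{}}{}{}{}{}{}': depth seq [1 2 1 0 1 0 1 0 1 0 1 0 1 0]
  -> pairs=7 depth=2 groups=6 -> no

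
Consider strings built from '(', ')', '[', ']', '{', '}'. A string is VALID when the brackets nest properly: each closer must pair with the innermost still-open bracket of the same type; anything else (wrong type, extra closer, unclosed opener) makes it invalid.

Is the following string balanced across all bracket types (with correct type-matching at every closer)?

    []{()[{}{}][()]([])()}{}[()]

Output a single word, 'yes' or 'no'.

pos 0: push '['; stack = [
pos 1: ']' matches '['; pop; stack = (empty)
pos 2: push '{'; stack = {
pos 3: push '('; stack = {(
pos 4: ')' matches '('; pop; stack = {
pos 5: push '['; stack = {[
pos 6: push '{'; stack = {[{
pos 7: '}' matches '{'; pop; stack = {[
pos 8: push '{'; stack = {[{
pos 9: '}' matches '{'; pop; stack = {[
pos 10: ']' matches '['; pop; stack = {
pos 11: push '['; stack = {[
pos 12: push '('; stack = {[(
pos 13: ')' matches '('; pop; stack = {[
pos 14: ']' matches '['; pop; stack = {
pos 15: push '('; stack = {(
pos 16: push '['; stack = {([
pos 17: ']' matches '['; pop; stack = {(
pos 18: ')' matches '('; pop; stack = {
pos 19: push '('; stack = {(
pos 20: ')' matches '('; pop; stack = {
pos 21: '}' matches '{'; pop; stack = (empty)
pos 22: push '{'; stack = {
pos 23: '}' matches '{'; pop; stack = (empty)
pos 24: push '['; stack = [
pos 25: push '('; stack = [(
pos 26: ')' matches '('; pop; stack = [
pos 27: ']' matches '['; pop; stack = (empty)
end: stack empty → VALID
Verdict: properly nested → yes

Answer: yes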